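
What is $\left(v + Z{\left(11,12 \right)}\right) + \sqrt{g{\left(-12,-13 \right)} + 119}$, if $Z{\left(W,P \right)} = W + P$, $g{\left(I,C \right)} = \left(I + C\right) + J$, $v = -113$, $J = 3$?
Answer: $-90 + \sqrt{97} \approx -80.151$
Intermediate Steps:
$g{\left(I,C \right)} = 3 + C + I$ ($g{\left(I,C \right)} = \left(I + C\right) + 3 = \left(C + I\right) + 3 = 3 + C + I$)
$Z{\left(W,P \right)} = P + W$
$\left(v + Z{\left(11,12 \right)}\right) + \sqrt{g{\left(-12,-13 \right)} + 119} = \left(-113 + \left(12 + 11\right)\right) + \sqrt{\left(3 - 13 - 12\right) + 119} = \left(-113 + 23\right) + \sqrt{-22 + 119} = -90 + \sqrt{97}$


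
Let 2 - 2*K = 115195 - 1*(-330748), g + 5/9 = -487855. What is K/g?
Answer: 4013469/8781400 ≈ 0.45704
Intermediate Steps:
g = -4390700/9 (g = -5/9 - 487855 = -4390700/9 ≈ -4.8786e+5)
K = -445941/2 (K = 1 - (115195 - 1*(-330748))/2 = 1 - (115195 + 330748)/2 = 1 - ½*445943 = 1 - 445943/2 = -445941/2 ≈ -2.2297e+5)
K/g = -445941/(2*(-4390700/9)) = -445941/2*(-9/4390700) = 4013469/8781400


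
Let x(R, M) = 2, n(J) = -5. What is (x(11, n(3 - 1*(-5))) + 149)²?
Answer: 22801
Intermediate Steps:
(x(11, n(3 - 1*(-5))) + 149)² = (2 + 149)² = 151² = 22801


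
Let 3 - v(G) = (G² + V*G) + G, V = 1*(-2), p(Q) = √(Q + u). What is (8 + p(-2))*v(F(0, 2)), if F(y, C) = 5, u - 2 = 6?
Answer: -136 - 17*√6 ≈ -177.64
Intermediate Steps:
u = 8 (u = 2 + 6 = 8)
p(Q) = √(8 + Q) (p(Q) = √(Q + 8) = √(8 + Q))
V = -2
v(G) = 3 + G - G² (v(G) = 3 - ((G² - 2*G) + G) = 3 - (G² - G) = 3 + (G - G²) = 3 + G - G²)
(8 + p(-2))*v(F(0, 2)) = (8 + √(8 - 2))*(3 + 5 - 1*5²) = (8 + √6)*(3 + 5 - 1*25) = (8 + √6)*(3 + 5 - 25) = (8 + √6)*(-17) = -136 - 17*√6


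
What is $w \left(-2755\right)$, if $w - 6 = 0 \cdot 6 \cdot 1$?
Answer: $-16530$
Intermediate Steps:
$w = 6$ ($w = 6 + 0 \cdot 6 \cdot 1 = 6 + 0 \cdot 1 = 6 + 0 = 6$)
$w \left(-2755\right) = 6 \left(-2755\right) = -16530$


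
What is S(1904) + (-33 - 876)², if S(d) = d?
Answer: 828185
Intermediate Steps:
S(1904) + (-33 - 876)² = 1904 + (-33 - 876)² = 1904 + (-909)² = 1904 + 826281 = 828185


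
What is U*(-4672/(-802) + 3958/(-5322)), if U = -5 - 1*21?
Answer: -140985442/1067061 ≈ -132.13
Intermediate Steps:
U = -26 (U = -5 - 21 = -26)
U*(-4672/(-802) + 3958/(-5322)) = -26*(-4672/(-802) + 3958/(-5322)) = -26*(-4672*(-1/802) + 3958*(-1/5322)) = -26*(2336/401 - 1979/2661) = -26*5422517/1067061 = -140985442/1067061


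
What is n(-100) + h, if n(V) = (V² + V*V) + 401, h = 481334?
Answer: 501735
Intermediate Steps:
n(V) = 401 + 2*V² (n(V) = (V² + V²) + 401 = 2*V² + 401 = 401 + 2*V²)
n(-100) + h = (401 + 2*(-100)²) + 481334 = (401 + 2*10000) + 481334 = (401 + 20000) + 481334 = 20401 + 481334 = 501735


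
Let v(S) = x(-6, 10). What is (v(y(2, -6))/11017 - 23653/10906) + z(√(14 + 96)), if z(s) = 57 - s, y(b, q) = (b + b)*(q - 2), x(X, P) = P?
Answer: 941164839/17164486 - √110 ≈ 44.344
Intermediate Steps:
y(b, q) = 2*b*(-2 + q) (y(b, q) = (2*b)*(-2 + q) = 2*b*(-2 + q))
v(S) = 10
(v(y(2, -6))/11017 - 23653/10906) + z(√(14 + 96)) = (10/11017 - 23653/10906) + (57 - √(14 + 96)) = (10*(1/11017) - 23653*1/10906) + (57 - √110) = (10/11017 - 3379/1558) + (57 - √110) = -37210863/17164486 + (57 - √110) = 941164839/17164486 - √110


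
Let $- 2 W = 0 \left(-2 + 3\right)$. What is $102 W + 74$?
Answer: $74$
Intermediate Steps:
$W = 0$ ($W = - \frac{0 \left(-2 + 3\right)}{2} = - \frac{0 \cdot 1}{2} = \left(- \frac{1}{2}\right) 0 = 0$)
$102 W + 74 = 102 \cdot 0 + 74 = 0 + 74 = 74$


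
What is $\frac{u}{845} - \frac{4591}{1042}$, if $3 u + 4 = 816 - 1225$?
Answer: $- \frac{12068531}{2641470} \approx -4.5689$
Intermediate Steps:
$u = - \frac{413}{3}$ ($u = - \frac{4}{3} + \frac{816 - 1225}{3} = - \frac{4}{3} + \frac{1}{3} \left(-409\right) = - \frac{4}{3} - \frac{409}{3} = - \frac{413}{3} \approx -137.67$)
$\frac{u}{845} - \frac{4591}{1042} = - \frac{413}{3 \cdot 845} - \frac{4591}{1042} = \left(- \frac{413}{3}\right) \frac{1}{845} - \frac{4591}{1042} = - \frac{413}{2535} - \frac{4591}{1042} = - \frac{12068531}{2641470}$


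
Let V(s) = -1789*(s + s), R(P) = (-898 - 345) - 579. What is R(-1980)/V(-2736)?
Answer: -911/4894704 ≈ -0.00018612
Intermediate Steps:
R(P) = -1822 (R(P) = -1243 - 579 = -1822)
V(s) = -3578*s
R(-1980)/V(-2736) = -1822/((-3578*(-2736))) = -1822/9789408 = -1822*1/9789408 = -911/4894704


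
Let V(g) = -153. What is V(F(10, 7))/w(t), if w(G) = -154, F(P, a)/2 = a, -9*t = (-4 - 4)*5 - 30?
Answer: 153/154 ≈ 0.99351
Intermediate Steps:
t = 70/9 (t = -((-4 - 4)*5 - 30)/9 = -(-8*5 - 30)/9 = -(-40 - 30)/9 = -⅑*(-70) = 70/9 ≈ 7.7778)
F(P, a) = 2*a
V(F(10, 7))/w(t) = -153/(-154) = -153*(-1/154) = 153/154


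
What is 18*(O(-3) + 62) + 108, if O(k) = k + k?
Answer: 1116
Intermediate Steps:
O(k) = 2*k
18*(O(-3) + 62) + 108 = 18*(2*(-3) + 62) + 108 = 18*(-6 + 62) + 108 = 18*56 + 108 = 1008 + 108 = 1116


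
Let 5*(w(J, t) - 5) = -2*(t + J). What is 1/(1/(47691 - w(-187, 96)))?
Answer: 238248/5 ≈ 47650.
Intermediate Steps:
w(J, t) = 5 - 2*J/5 - 2*t/5 (w(J, t) = 5 + (-2*(t + J))/5 = 5 + (-2*(J + t))/5 = 5 + (-2*J - 2*t)/5 = 5 + (-2*J/5 - 2*t/5) = 5 - 2*J/5 - 2*t/5)
1/(1/(47691 - w(-187, 96))) = 1/(1/(47691 - (5 - ⅖*(-187) - ⅖*96))) = 1/(1/(47691 - (5 + 374/5 - 192/5))) = 1/(1/(47691 - 1*207/5)) = 1/(1/(47691 - 207/5)) = 1/(1/(238248/5)) = 1/(5/238248) = 238248/5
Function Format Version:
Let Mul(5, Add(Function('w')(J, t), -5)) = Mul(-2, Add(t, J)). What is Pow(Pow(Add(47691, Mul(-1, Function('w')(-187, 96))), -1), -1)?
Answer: Rational(238248, 5) ≈ 47650.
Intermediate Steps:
Function('w')(J, t) = Add(5, Mul(Rational(-2, 5), J), Mul(Rational(-2, 5), t)) (Function('w')(J, t) = Add(5, Mul(Rational(1, 5), Mul(-2, Add(t, J)))) = Add(5, Mul(Rational(1, 5), Mul(-2, Add(J, t)))) = Add(5, Mul(Rational(1, 5), Add(Mul(-2, J), Mul(-2, t)))) = Add(5, Add(Mul(Rational(-2, 5), J), Mul(Rational(-2, 5), t))) = Add(5, Mul(Rational(-2, 5), J), Mul(Rational(-2, 5), t)))
Pow(Pow(Add(47691, Mul(-1, Function('w')(-187, 96))), -1), -1) = Pow(Pow(Add(47691, Mul(-1, Add(5, Mul(Rational(-2, 5), -187), Mul(Rational(-2, 5), 96)))), -1), -1) = Pow(Pow(Add(47691, Mul(-1, Add(5, Rational(374, 5), Rational(-192, 5)))), -1), -1) = Pow(Pow(Add(47691, Mul(-1, Rational(207, 5))), -1), -1) = Pow(Pow(Add(47691, Rational(-207, 5)), -1), -1) = Pow(Pow(Rational(238248, 5), -1), -1) = Pow(Rational(5, 238248), -1) = Rational(238248, 5)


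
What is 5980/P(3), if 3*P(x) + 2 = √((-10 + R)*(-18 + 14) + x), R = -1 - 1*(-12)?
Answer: -7176 - 3588*I ≈ -7176.0 - 3588.0*I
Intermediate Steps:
R = 11 (R = -1 + 12 = 11)
P(x) = -⅔ + √(-4 + x)/3 (P(x) = -⅔ + √((-10 + 11)*(-18 + 14) + x)/3 = -⅔ + √(1*(-4) + x)/3 = -⅔ + √(-4 + x)/3)
5980/P(3) = 5980/(-⅔ + √(-4 + 3)/3) = 5980/(-⅔ + √(-1)/3) = 5980/(-⅔ + I/3) = 5980*(9*(-⅔ - I/3)/5) = 10764*(-⅔ - I/3)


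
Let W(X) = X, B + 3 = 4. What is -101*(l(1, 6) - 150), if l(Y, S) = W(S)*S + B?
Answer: 11413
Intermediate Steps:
B = 1 (B = -3 + 4 = 1)
l(Y, S) = 1 + S**2 (l(Y, S) = S*S + 1 = S**2 + 1 = 1 + S**2)
-101*(l(1, 6) - 150) = -101*((1 + 6**2) - 150) = -101*((1 + 36) - 150) = -101*(37 - 150) = -101*(-113) = 11413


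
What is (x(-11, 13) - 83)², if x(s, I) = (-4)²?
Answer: 4489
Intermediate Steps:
x(s, I) = 16
(x(-11, 13) - 83)² = (16 - 83)² = (-67)² = 4489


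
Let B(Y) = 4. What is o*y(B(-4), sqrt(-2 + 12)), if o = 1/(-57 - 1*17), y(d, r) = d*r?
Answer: -2*sqrt(10)/37 ≈ -0.17093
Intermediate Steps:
o = -1/74 (o = 1/(-57 - 17) = 1/(-74) = -1/74 ≈ -0.013514)
o*y(B(-4), sqrt(-2 + 12)) = -2*sqrt(-2 + 12)/37 = -2*sqrt(10)/37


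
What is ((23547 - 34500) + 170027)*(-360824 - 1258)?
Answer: -57597832068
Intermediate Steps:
((23547 - 34500) + 170027)*(-360824 - 1258) = (-10953 + 170027)*(-362082) = 159074*(-362082) = -57597832068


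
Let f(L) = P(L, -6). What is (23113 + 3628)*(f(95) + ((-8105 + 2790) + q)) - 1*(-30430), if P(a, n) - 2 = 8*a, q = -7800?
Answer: -330301143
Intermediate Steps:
P(a, n) = 2 + 8*a
f(L) = 2 + 8*L
(23113 + 3628)*(f(95) + ((-8105 + 2790) + q)) - 1*(-30430) = (23113 + 3628)*((2 + 8*95) + ((-8105 + 2790) - 7800)) - 1*(-30430) = 26741*((2 + 760) + (-5315 - 7800)) + 30430 = 26741*(762 - 13115) + 30430 = 26741*(-12353) + 30430 = -330331573 + 30430 = -330301143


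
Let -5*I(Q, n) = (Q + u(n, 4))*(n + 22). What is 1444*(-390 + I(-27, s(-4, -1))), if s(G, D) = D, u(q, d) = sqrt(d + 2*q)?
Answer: -1997052/5 - 30324*sqrt(2)/5 ≈ -4.0799e+5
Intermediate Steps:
I(Q, n) = -(22 + n)*(Q + sqrt(4 + 2*n))/5 (I(Q, n) = -(Q + sqrt(4 + 2*n))*(n + 22)/5 = -(Q + sqrt(4 + 2*n))*(22 + n)/5 = -(22 + n)*(Q + sqrt(4 + 2*n))/5)
1444*(-390 + I(-27, s(-4, -1))) = 1444*(-390 + (-22/5*(-27) - 22*sqrt(4 + 2*(-1))/5 - 1/5*(-27)*(-1) - 1/5*(-1)*sqrt(4 + 2*(-1)))) = 1444*(-390 + (594/5 - 22*sqrt(4 - 2)/5 - 27/5 - 1/5*(-1)*sqrt(4 - 2))) = 1444*(-390 + (594/5 - 22*sqrt(2)/5 - 27/5 - 1/5*(-1)*sqrt(2))) = 1444*(-390 + (594/5 - 22*sqrt(2)/5 - 27/5 + sqrt(2)/5)) = 1444*(-390 + (567/5 - 21*sqrt(2)/5)) = 1444*(-1383/5 - 21*sqrt(2)/5) = -1997052/5 - 30324*sqrt(2)/5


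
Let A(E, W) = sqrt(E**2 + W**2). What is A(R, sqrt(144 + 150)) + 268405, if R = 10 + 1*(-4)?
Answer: 268405 + sqrt(330) ≈ 2.6842e+5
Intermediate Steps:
R = 6 (R = 10 - 4 = 6)
A(R, sqrt(144 + 150)) + 268405 = sqrt(6**2 + (sqrt(144 + 150))**2) + 268405 = sqrt(36 + (sqrt(294))**2) + 268405 = sqrt(36 + (7*sqrt(6))**2) + 268405 = sqrt(36 + 294) + 268405 = sqrt(330) + 268405 = 268405 + sqrt(330)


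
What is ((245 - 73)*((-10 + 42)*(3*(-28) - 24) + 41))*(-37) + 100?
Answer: 21733160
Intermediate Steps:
((245 - 73)*((-10 + 42)*(3*(-28) - 24) + 41))*(-37) + 100 = (172*(32*(-84 - 24) + 41))*(-37) + 100 = (172*(32*(-108) + 41))*(-37) + 100 = (172*(-3456 + 41))*(-37) + 100 = (172*(-3415))*(-37) + 100 = -587380*(-37) + 100 = 21733060 + 100 = 21733160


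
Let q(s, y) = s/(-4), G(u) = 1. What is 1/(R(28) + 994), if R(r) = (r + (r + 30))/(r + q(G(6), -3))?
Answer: 111/110678 ≈ 0.0010029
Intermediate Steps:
q(s, y) = -s/4 (q(s, y) = s*(-1/4) = -s/4)
R(r) = (30 + 2*r)/(-1/4 + r) (R(r) = (r + (r + 30))/(r - 1/4*1) = (r + (30 + r))/(r - 1/4) = (30 + 2*r)/(-1/4 + r))
1/(R(28) + 994) = 1/(8*(15 + 28)/(-1 + 4*28) + 994) = 1/(8*43/(-1 + 112) + 994) = 1/(8*43/111 + 994) = 1/(8*(1/111)*43 + 994) = 1/(344/111 + 994) = 1/(110678/111) = 111/110678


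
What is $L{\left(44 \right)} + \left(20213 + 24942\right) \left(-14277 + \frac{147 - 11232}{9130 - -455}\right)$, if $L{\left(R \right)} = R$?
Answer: $- \frac{411982541894}{639} \approx -6.4473 \cdot 10^{8}$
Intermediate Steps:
$L{\left(44 \right)} + \left(20213 + 24942\right) \left(-14277 + \frac{147 - 11232}{9130 - -455}\right) = 44 + \left(20213 + 24942\right) \left(-14277 + \frac{147 - 11232}{9130 - -455}\right) = 44 + 45155 \left(-14277 - \frac{11085}{9130 + \left(-1859 + 2314\right)}\right) = 44 + 45155 \left(-14277 - \frac{11085}{9130 + 455}\right) = 44 + 45155 \left(-14277 - \frac{11085}{9585}\right) = 44 + 45155 \left(-14277 - \frac{739}{639}\right) = 44 + 45155 \left(- \frac{9123742}{639}\right) = 44 - \frac{411982570010}{639} = - \frac{411982541894}{639}$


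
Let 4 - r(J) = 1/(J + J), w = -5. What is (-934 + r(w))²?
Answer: 86471401/100 ≈ 8.6471e+5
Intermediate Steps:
r(J) = 4 - 1/(2*J) (r(J) = 4 - 1/(J + J) = 4 - 1/(2*J))
(-934 + r(w))² = (-934 + (4 - ½/(-5)))² = (-934 + (4 - ½*(-⅕)))² = (-934 + (4 + ⅒))² = (-934 + 41/10)² = (-9299/10)² = 86471401/100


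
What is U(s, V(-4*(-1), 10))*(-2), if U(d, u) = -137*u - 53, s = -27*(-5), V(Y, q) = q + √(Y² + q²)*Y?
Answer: 2846 + 2192*√29 ≈ 14650.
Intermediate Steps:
V(Y, q) = q + Y*√(Y² + q²)
s = 135
U(d, u) = -53 - 137*u
U(s, V(-4*(-1), 10))*(-2) = (-53 - 137*(10 + (-4*(-1))*√((-4*(-1))² + 10²)))*(-2) = (-53 - 137*(10 + 4*√(4² + 100)))*(-2) = (-53 - 137*(10 + 4*√(16 + 100)))*(-2) = (-53 - 137*(10 + 4*√116))*(-2) = (-53 - 137*(10 + 4*(2*√29)))*(-2) = (-53 - 137*(10 + 8*√29))*(-2) = (-53 + (-1370 - 1096*√29))*(-2) = (-1423 - 1096*√29)*(-2) = 2846 + 2192*√29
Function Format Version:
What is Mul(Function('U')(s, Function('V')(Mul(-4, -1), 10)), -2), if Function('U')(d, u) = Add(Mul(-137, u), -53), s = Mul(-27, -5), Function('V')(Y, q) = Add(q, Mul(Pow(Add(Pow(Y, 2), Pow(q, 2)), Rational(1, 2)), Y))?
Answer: Add(2846, Mul(2192, Pow(29, Rational(1, 2)))) ≈ 14650.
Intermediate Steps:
Function('V')(Y, q) = Add(q, Mul(Y, Pow(Add(Pow(Y, 2), Pow(q, 2)), Rational(1, 2))))
s = 135
Function('U')(d, u) = Add(-53, Mul(-137, u))
Mul(Function('U')(s, Function('V')(Mul(-4, -1), 10)), -2) = Mul(Add(-53, Mul(-137, Add(10, Mul(Mul(-4, -1), Pow(Add(Pow(Mul(-4, -1), 2), Pow(10, 2)), Rational(1, 2)))))), -2) = Mul(Add(-53, Mul(-137, Add(10, Mul(4, Pow(Add(Pow(4, 2), 100), Rational(1, 2)))))), -2) = Mul(Add(-53, Mul(-137, Add(10, Mul(4, Pow(Add(16, 100), Rational(1, 2)))))), -2) = Mul(Add(-53, Mul(-137, Add(10, Mul(4, Pow(116, Rational(1, 2)))))), -2) = Mul(Add(-53, Mul(-137, Add(10, Mul(4, Mul(2, Pow(29, Rational(1, 2))))))), -2) = Mul(Add(-53, Mul(-137, Add(10, Mul(8, Pow(29, Rational(1, 2)))))), -2) = Mul(Add(-53, Add(-1370, Mul(-1096, Pow(29, Rational(1, 2))))), -2) = Mul(Add(-1423, Mul(-1096, Pow(29, Rational(1, 2)))), -2) = Add(2846, Mul(2192, Pow(29, Rational(1, 2))))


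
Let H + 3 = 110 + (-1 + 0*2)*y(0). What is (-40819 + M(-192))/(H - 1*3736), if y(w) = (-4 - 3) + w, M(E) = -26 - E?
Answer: 40653/3622 ≈ 11.224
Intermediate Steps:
y(w) = -7 + w
H = 114 (H = -3 + (110 + (-1 + 0*2)*(-7 + 0)) = -3 + (110 + (-1 + 0)*(-7)) = -3 + (110 - 1*(-7)) = -3 + (110 + 7) = -3 + 117 = 114)
(-40819 + M(-192))/(H - 1*3736) = (-40819 + (-26 - 1*(-192)))/(114 - 1*3736) = (-40819 + (-26 + 192))/(114 - 3736) = (-40819 + 166)/(-3622) = -40653*(-1/3622) = 40653/3622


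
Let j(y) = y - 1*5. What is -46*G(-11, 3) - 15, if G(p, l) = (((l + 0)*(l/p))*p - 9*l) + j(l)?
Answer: 905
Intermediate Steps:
j(y) = -5 + y (j(y) = y - 5 = -5 + y)
G(p, l) = -5 + l² - 8*l (G(p, l) = (((l + 0)*(l/p))*p - 9*l) + (-5 + l) = ((l*(l/p))*p - 9*l) + (-5 + l) = ((l²/p)*p - 9*l) + (-5 + l) = (l² - 9*l) + (-5 + l) = -5 + l² - 8*l)
-46*G(-11, 3) - 15 = -46*(-5 + 3² - 8*3) - 15 = -46*(-5 + 9 - 24) - 15 = -46*(-20) - 15 = 920 - 15 = 905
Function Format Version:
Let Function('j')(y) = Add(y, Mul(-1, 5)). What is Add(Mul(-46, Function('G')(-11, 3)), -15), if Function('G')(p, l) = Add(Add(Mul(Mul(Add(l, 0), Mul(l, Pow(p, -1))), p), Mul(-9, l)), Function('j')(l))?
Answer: 905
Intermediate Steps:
Function('j')(y) = Add(-5, y) (Function('j')(y) = Add(y, -5) = Add(-5, y))
Function('G')(p, l) = Add(-5, Pow(l, 2), Mul(-8, l)) (Function('G')(p, l) = Add(Add(Mul(Mul(Add(l, 0), Mul(l, Pow(p, -1))), p), Mul(-9, l)), Add(-5, l)) = Add(Add(Mul(Mul(l, Mul(l, Pow(p, -1))), p), Mul(-9, l)), Add(-5, l)) = Add(Add(Mul(Mul(Pow(l, 2), Pow(p, -1)), p), Mul(-9, l)), Add(-5, l)) = Add(Add(Pow(l, 2), Mul(-9, l)), Add(-5, l)) = Add(-5, Pow(l, 2), Mul(-8, l)))
Add(Mul(-46, Function('G')(-11, 3)), -15) = Add(Mul(-46, Add(-5, Pow(3, 2), Mul(-8, 3))), -15) = Add(Mul(-46, Add(-5, 9, -24)), -15) = Add(Mul(-46, -20), -15) = Add(920, -15) = 905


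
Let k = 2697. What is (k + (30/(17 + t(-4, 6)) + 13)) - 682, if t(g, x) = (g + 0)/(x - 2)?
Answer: 16239/8 ≈ 2029.9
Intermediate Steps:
t(g, x) = g/(-2 + x)
(k + (30/(17 + t(-4, 6)) + 13)) - 682 = (2697 + (30/(17 - 4/(-2 + 6)) + 13)) - 682 = (2697 + (30/(17 - 4/4) + 13)) - 682 = (2697 + (30/(17 - 4*¼) + 13)) - 682 = (2697 + (30/(17 - 1) + 13)) - 682 = (2697 + (30/16 + 13)) - 682 = (2697 + (30*(1/16) + 13)) - 682 = (2697 + (15/8 + 13)) - 682 = (2697 + 119/8) - 682 = 21695/8 - 682 = 16239/8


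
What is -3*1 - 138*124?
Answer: -17115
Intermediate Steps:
-3*1 - 138*124 = -3 - 17112 = -17115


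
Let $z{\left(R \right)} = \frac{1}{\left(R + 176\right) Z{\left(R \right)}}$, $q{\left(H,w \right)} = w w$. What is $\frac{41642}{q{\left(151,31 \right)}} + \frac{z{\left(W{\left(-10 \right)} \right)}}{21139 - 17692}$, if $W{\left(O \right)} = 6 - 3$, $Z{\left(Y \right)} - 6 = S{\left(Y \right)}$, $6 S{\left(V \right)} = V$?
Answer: $\frac{334017521420}{7708343409} \approx 43.332$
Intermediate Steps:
$S{\left(V \right)} = \frac{V}{6}$
$Z{\left(Y \right)} = 6 + \frac{Y}{6}$
$W{\left(O \right)} = 3$ ($W{\left(O \right)} = 6 - 3 = 3$)
$q{\left(H,w \right)} = w^{2}$
$z{\left(R \right)} = \frac{1}{\left(6 + \frac{R}{6}\right) \left(176 + R\right)}$ ($z{\left(R \right)} = \frac{1}{\left(R + 176\right) \left(6 + \frac{R}{6}\right)} = \frac{1}{\left(176 + R\right) \left(6 + \frac{R}{6}\right)} = \frac{1}{\left(6 + \frac{R}{6}\right) \left(176 + R\right)}$)
$\frac{41642}{q{\left(151,31 \right)}} + \frac{z{\left(W{\left(-10 \right)} \right)}}{21139 - 17692} = \frac{41642}{31^{2}} + \frac{6 \frac{1}{36 + 3} \frac{1}{176 + 3}}{21139 - 17692} = \frac{41642}{961} + \frac{6 \cdot \frac{1}{39} \cdot \frac{1}{179}}{21139 - 17692} = 41642 \cdot \frac{1}{961} + \frac{6 \cdot \frac{1}{39} \cdot \frac{1}{179}}{3447} = \frac{41642}{961} + \frac{2}{2327} \cdot \frac{1}{3447} = \frac{41642}{961} + \frac{2}{8021169} = \frac{334017521420}{7708343409}$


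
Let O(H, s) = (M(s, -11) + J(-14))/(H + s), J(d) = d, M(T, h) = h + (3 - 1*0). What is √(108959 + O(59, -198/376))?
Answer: √13167219185943/10993 ≈ 330.09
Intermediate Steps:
M(T, h) = 3 + h (M(T, h) = h + (3 + 0) = h + 3 = 3 + h)
O(H, s) = -22/(H + s) (O(H, s) = ((3 - 11) - 14)/(H + s) = (-8 - 14)/(H + s) = -22/(H + s))
√(108959 + O(59, -198/376)) = √(108959 - 22/(59 - 198/376)) = √(108959 - 22/(59 - 198*1/376)) = √(108959 - 22/(59 - 99/188)) = √(108959 - 22/10993/188) = √(108959 - 22*188/10993) = √(108959 - 4136/10993) = √(1197782151/10993) = √13167219185943/10993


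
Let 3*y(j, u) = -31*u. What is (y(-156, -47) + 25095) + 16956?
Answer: 127610/3 ≈ 42537.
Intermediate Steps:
y(j, u) = -31*u/3 (y(j, u) = (-31*u)/3 = -31*u/3)
(y(-156, -47) + 25095) + 16956 = (-31/3*(-47) + 25095) + 16956 = (1457/3 + 25095) + 16956 = 76742/3 + 16956 = 127610/3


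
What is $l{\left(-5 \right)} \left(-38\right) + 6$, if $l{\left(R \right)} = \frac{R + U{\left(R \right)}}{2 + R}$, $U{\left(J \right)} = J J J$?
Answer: $- \frac{4922}{3} \approx -1640.7$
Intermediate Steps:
$U{\left(J \right)} = J^{3}$ ($U{\left(J \right)} = J^{2} J = J^{3}$)
$l{\left(R \right)} = \frac{R + R^{3}}{2 + R}$
$l{\left(-5 \right)} \left(-38\right) + 6 = \frac{-5 + \left(-5\right)^{3}}{2 - 5} \left(-38\right) + 6 = \frac{-5 - 125}{-3} \left(-38\right) + 6 = \left(- \frac{1}{3}\right) \left(-130\right) \left(-38\right) + 6 = \frac{130}{3} \left(-38\right) + 6 = - \frac{4940}{3} + 6 = - \frac{4922}{3}$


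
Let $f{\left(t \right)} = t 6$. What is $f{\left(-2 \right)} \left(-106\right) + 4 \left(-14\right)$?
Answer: $1216$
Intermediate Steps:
$f{\left(t \right)} = 6 t$
$f{\left(-2 \right)} \left(-106\right) + 4 \left(-14\right) = 6 \left(-2\right) \left(-106\right) + 4 \left(-14\right) = \left(-12\right) \left(-106\right) - 56 = 1272 - 56 = 1216$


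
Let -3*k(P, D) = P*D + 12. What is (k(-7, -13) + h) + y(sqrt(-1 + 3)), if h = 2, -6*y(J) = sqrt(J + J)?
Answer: -97/3 - 2**(3/4)/6 ≈ -32.614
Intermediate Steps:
k(P, D) = -4 - D*P/3 (k(P, D) = -(P*D + 12)/3 = -(D*P + 12)/3 = -(12 + D*P)/3 = -4 - D*P/3)
y(J) = -sqrt(2)*sqrt(J)/6 (y(J) = -sqrt(J + J)/6 = -sqrt(2)*sqrt(J)/6)
(k(-7, -13) + h) + y(sqrt(-1 + 3)) = ((-4 - 1/3*(-13)*(-7)) + 2) - sqrt(2)*sqrt(sqrt(-1 + 3))/6 = ((-4 - 91/3) + 2) - sqrt(2)*sqrt(sqrt(2))/6 = (-103/3 + 2) - sqrt(2)*2**(1/4)/6 = -97/3 - 2**(3/4)/6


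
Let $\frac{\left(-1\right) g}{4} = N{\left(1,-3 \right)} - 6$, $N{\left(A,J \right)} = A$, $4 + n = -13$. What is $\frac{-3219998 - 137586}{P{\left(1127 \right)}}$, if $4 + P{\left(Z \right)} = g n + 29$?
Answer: $\frac{3357584}{315} \approx 10659.0$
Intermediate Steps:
$n = -17$ ($n = -4 - 13 = -17$)
$g = 20$ ($g = - 4 \left(1 - 6\right) = \left(-4\right) \left(-5\right) = 20$)
$P{\left(Z \right)} = -315$ ($P{\left(Z \right)} = -4 + \left(20 \left(-17\right) + 29\right) = -4 + \left(-340 + 29\right) = -4 - 311 = -315$)
$\frac{-3219998 - 137586}{P{\left(1127 \right)}} = \frac{-3219998 - 137586}{-315} = \left(-3357584\right) \left(- \frac{1}{315}\right) = \frac{3357584}{315}$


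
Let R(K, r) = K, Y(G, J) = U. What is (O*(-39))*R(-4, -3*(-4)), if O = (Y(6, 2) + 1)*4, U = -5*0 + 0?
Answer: 624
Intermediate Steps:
U = 0 (U = 0 + 0 = 0)
Y(G, J) = 0
O = 4 (O = (0 + 1)*4 = 1*4 = 4)
(O*(-39))*R(-4, -3*(-4)) = (4*(-39))*(-4) = -156*(-4) = 624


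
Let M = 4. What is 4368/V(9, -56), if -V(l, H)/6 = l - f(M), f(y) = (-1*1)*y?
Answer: -56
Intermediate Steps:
f(y) = -y
V(l, H) = -24 - 6*l (V(l, H) = -6*(l - (-1)*4) = -6*(l - 1*(-4)) = -6*(l + 4) = -6*(4 + l) = -24 - 6*l)
4368/V(9, -56) = 4368/(-24 - 6*9) = 4368/(-24 - 54) = 4368/(-78) = 4368*(-1/78) = -56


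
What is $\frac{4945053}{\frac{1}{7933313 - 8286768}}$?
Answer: $-1747853708115$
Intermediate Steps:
$\frac{4945053}{\frac{1}{7933313 - 8286768}} = \frac{4945053}{\frac{1}{-353455}} = \frac{4945053}{- \frac{1}{353455}} = 4945053 \left(-353455\right) = -1747853708115$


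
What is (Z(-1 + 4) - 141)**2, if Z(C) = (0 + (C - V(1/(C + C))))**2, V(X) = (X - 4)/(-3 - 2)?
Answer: 14984452921/810000 ≈ 18499.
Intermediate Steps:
V(X) = 4/5 - X/5 (V(X) = (-4 + X)/(-5) = (-4 + X)*(-1/5) = 4/5 - X/5)
Z(C) = (-4/5 + C + 1/(10*C))**2 (Z(C) = (0 + (C - (4/5 - 1/(5*(C + C)))))**2 = (0 + (C - (4/5 - 1/(2*C)/5)))**2 = (0 + (C - (4/5 - 1/(10*C))))**2 = (0 + (C + (-4/5 + 1/(10*C))))**2 = (0 + (-4/5 + C + 1/(10*C)))**2 = (-4/5 + C + 1/(10*C))**2)
(Z(-1 + 4) - 141)**2 = ((1 + 2*(-1 + 4)*(-4 + 5*(-1 + 4)))**2/(100*(-1 + 4)**2) - 141)**2 = ((1/100)*(1 + 2*3*(-4 + 5*3))**2/3**2 - 141)**2 = ((1/100)*(1/9)*(1 + 2*3*(-4 + 15))**2 - 141)**2 = ((1/100)*(1/9)*(1 + 2*3*11)**2 - 141)**2 = ((1/100)*(1/9)*(1 + 66)**2 - 141)**2 = ((1/100)*(1/9)*67**2 - 141)**2 = ((1/100)*(1/9)*4489 - 141)**2 = (4489/900 - 141)**2 = (-122411/900)**2 = 14984452921/810000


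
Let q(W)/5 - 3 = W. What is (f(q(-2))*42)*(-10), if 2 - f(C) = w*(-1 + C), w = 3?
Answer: 4200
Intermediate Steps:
q(W) = 15 + 5*W
f(C) = 5 - 3*C (f(C) = 2 - 3*(-1 + C) = 2 - (-3 + 3*C) = 2 + (3 - 3*C) = 5 - 3*C)
(f(q(-2))*42)*(-10) = ((5 - 3*(15 + 5*(-2)))*42)*(-10) = ((5 - 3*(15 - 10))*42)*(-10) = ((5 - 3*5)*42)*(-10) = ((5 - 15)*42)*(-10) = -10*42*(-10) = -420*(-10) = 4200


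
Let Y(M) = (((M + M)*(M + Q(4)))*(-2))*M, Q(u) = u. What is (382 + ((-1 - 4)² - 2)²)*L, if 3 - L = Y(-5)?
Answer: -88367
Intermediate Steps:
Y(M) = -4*M²*(4 + M) (Y(M) = (((M + M)*(M + 4))*(-2))*M = (((2*M)*(4 + M))*(-2))*M = ((2*M*(4 + M))*(-2))*M = (-4*M*(4 + M))*M = -4*M²*(4 + M))
L = -97 (L = 3 - 4*(-5)²*(-4 - 1*(-5)) = 3 - 4*25*(-4 + 5) = 3 - 4*25 = 3 - 1*100 = 3 - 100 = -97)
(382 + ((-1 - 4)² - 2)²)*L = (382 + ((-1 - 4)² - 2)²)*(-97) = (382 + ((-5)² - 2)²)*(-97) = (382 + (25 - 2)²)*(-97) = (382 + 23²)*(-97) = (382 + 529)*(-97) = 911*(-97) = -88367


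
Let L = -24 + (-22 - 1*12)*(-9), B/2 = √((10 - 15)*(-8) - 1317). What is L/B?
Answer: -141*I*√1277/1277 ≈ -3.9457*I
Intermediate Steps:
B = 2*I*√1277 (B = 2*√((10 - 15)*(-8) - 1317) = 2*√(-5*(-8) - 1317) = 2*√(40 - 1317) = 2*√(-1277) = 2*(I*√1277) = 2*I*√1277 ≈ 71.47*I)
L = 282 (L = -24 + (-22 - 12)*(-9) = -24 - 34*(-9) = -24 + 306 = 282)
L/B = 282/((2*I*√1277)) = 282*(-I*√1277/2554) = -141*I*√1277/1277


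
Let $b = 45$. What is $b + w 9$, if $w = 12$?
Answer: $153$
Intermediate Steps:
$b + w 9 = 45 + 12 \cdot 9 = 45 + 108 = 153$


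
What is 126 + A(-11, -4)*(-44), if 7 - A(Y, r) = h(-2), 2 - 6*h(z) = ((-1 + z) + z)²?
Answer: -1052/3 ≈ -350.67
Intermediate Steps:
h(z) = ⅓ - (-1 + 2*z)²/6 (h(z) = ⅓ - ((-1 + z) + z)²/6 = ⅓ - (-1 + 2*z)²/6)
A(Y, r) = 65/6 (A(Y, r) = 7 - (⅓ - (-1 + 2*(-2))²/6) = 7 - (⅓ - (-1 - 4)²/6) = 7 - (⅓ - ⅙*(-5)²) = 7 - (⅓ - ⅙*25) = 7 - (⅓ - 25/6) = 7 - 1*(-23/6) = 7 + 23/6 = 65/6)
126 + A(-11, -4)*(-44) = 126 + (65/6)*(-44) = 126 - 1430/3 = -1052/3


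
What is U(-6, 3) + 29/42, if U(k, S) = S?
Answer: 155/42 ≈ 3.6905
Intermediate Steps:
U(-6, 3) + 29/42 = 3 + 29/42 = 155/42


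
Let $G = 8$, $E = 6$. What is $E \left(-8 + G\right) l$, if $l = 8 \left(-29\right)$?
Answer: $0$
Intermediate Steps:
$l = -232$
$E \left(-8 + G\right) l = 6 \left(-8 + 8\right) \left(-232\right) = 6 \cdot 0 \left(-232\right) = 0 \left(-232\right) = 0$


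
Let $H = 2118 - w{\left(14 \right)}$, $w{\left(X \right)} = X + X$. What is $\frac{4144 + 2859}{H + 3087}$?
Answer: $\frac{7003}{5177} \approx 1.3527$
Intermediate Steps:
$w{\left(X \right)} = 2 X$
$H = 2090$ ($H = 2118 - 2 \cdot 14 = 2118 - 28 = 2090$)
$\frac{4144 + 2859}{H + 3087} = \frac{4144 + 2859}{2090 + 3087} = \frac{7003}{5177}$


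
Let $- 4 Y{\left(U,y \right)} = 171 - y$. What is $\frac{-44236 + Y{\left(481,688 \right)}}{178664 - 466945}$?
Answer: $\frac{176427}{1153124} \approx 0.153$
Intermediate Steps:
$Y{\left(U,y \right)} = - \frac{171}{4} + \frac{y}{4}$ ($Y{\left(U,y \right)} = - \frac{171 - y}{4} = - \frac{171}{4} + \frac{y}{4}$)
$\frac{-44236 + Y{\left(481,688 \right)}}{178664 - 466945} = \frac{-44236 + \left(- \frac{171}{4} + \frac{1}{4} \cdot 688\right)}{178664 - 466945} = \frac{-44236 + \left(- \frac{171}{4} + 172\right)}{-288281} = \left(-44236 + \frac{517}{4}\right) \left(- \frac{1}{288281}\right) = \left(- \frac{176427}{4}\right) \left(- \frac{1}{288281}\right) = \frac{176427}{1153124}$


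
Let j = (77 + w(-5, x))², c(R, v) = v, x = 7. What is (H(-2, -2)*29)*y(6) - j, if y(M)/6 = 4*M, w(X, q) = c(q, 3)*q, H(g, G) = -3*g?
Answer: 15452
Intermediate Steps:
w(X, q) = 3*q
y(M) = 24*M (y(M) = 6*(4*M) = 24*M)
j = 9604 (j = (77 + 3*7)² = (77 + 21)² = 98² = 9604)
(H(-2, -2)*29)*y(6) - j = (-3*(-2)*29)*(24*6) - 1*9604 = (6*29)*144 - 9604 = 174*144 - 9604 = 25056 - 9604 = 15452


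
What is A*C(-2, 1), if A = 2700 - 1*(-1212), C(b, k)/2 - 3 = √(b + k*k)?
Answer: 23472 + 7824*I ≈ 23472.0 + 7824.0*I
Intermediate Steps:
C(b, k) = 6 + 2*√(b + k²) (C(b, k) = 6 + 2*√(b + k*k) = 6 + 2*√(b + k²))
A = 3912 (A = 2700 + 1212 = 3912)
A*C(-2, 1) = 3912*(6 + 2*√(-2 + 1²)) = 3912*(6 + 2*√(-2 + 1)) = 3912*(6 + 2*√(-1)) = 3912*(6 + 2*I) = 23472 + 7824*I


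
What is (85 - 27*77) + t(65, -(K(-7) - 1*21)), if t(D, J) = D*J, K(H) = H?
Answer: -174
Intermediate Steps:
(85 - 27*77) + t(65, -(K(-7) - 1*21)) = (85 - 27*77) + 65*(-(-7 - 1*21)) = (85 - 2079) + 65*(-(-7 - 21)) = -1994 + 65*(-1*(-28)) = -1994 + 65*28 = -1994 + 1820 = -174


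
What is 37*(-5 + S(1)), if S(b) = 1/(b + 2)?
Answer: -518/3 ≈ -172.67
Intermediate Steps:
S(b) = 1/(2 + b)
37*(-5 + S(1)) = 37*(-5 + 1/(2 + 1)) = 37*(-5 + 1/3) = 37*(-5 + ⅓) = 37*(-14/3) = -518/3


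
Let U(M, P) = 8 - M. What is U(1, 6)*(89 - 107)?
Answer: -126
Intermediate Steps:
U(1, 6)*(89 - 107) = (8 - 1*1)*(89 - 107) = (8 - 1)*(-18) = 7*(-18) = -126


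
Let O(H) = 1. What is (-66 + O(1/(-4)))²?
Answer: 4225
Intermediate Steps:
(-66 + O(1/(-4)))² = (-66 + 1)² = (-65)² = 4225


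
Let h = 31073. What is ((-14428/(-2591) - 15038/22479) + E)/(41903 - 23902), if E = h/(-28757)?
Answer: 33142032217/156216642918261 ≈ 0.00021215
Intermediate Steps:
E = -161/149 (E = 31073/(-28757) = 31073*(-1/28757) = -161/149 ≈ -1.0805)
((-14428/(-2591) - 15038/22479) + E)/(41903 - 23902) = ((-14428/(-2591) - 15038/22479) - 161/149)/(41903 - 23902) = ((-14428*(-1/2591) - 15038*1/22479) - 161/149)/18001 = ((14428/2591 - 15038/22479) - 161/149)*(1/18001) = (285363554/58243089 - 161/149)*(1/18001) = (33142032217/8678220261)*(1/18001) = 33142032217/156216642918261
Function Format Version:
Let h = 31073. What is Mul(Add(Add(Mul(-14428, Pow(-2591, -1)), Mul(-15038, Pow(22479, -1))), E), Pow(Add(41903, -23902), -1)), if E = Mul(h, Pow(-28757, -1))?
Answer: Rational(33142032217, 156216642918261) ≈ 0.00021215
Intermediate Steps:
E = Rational(-161, 149) (E = Mul(31073, Pow(-28757, -1)) = Mul(31073, Rational(-1, 28757)) = Rational(-161, 149) ≈ -1.0805)
Mul(Add(Add(Mul(-14428, Pow(-2591, -1)), Mul(-15038, Pow(22479, -1))), E), Pow(Add(41903, -23902), -1)) = Mul(Add(Add(Mul(-14428, Pow(-2591, -1)), Mul(-15038, Pow(22479, -1))), Rational(-161, 149)), Pow(Add(41903, -23902), -1)) = Mul(Add(Add(Mul(-14428, Rational(-1, 2591)), Mul(-15038, Rational(1, 22479))), Rational(-161, 149)), Pow(18001, -1)) = Mul(Add(Add(Rational(14428, 2591), Rational(-15038, 22479)), Rational(-161, 149)), Rational(1, 18001)) = Mul(Add(Rational(285363554, 58243089), Rational(-161, 149)), Rational(1, 18001)) = Mul(Rational(33142032217, 8678220261), Rational(1, 18001)) = Rational(33142032217, 156216642918261)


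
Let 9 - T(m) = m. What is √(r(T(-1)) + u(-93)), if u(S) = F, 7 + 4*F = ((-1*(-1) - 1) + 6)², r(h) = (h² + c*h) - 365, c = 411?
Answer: √15409/2 ≈ 62.067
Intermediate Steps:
T(m) = 9 - m
r(h) = -365 + h² + 411*h (r(h) = (h² + 411*h) - 365 = -365 + h² + 411*h)
F = 29/4 (F = -7/4 + ((-1*(-1) - 1) + 6)²/4 = -7/4 + ((1 - 1) + 6)²/4 = -7/4 + (0 + 6)²/4 = -7/4 + (¼)*6² = -7/4 + (¼)*36 = -7/4 + 9 = 29/4 ≈ 7.2500)
u(S) = 29/4
√(r(T(-1)) + u(-93)) = √((-365 + (9 - 1*(-1))² + 411*(9 - 1*(-1))) + 29/4) = √((-365 + (9 + 1)² + 411*(9 + 1)) + 29/4) = √((-365 + 10² + 411*10) + 29/4) = √((-365 + 100 + 4110) + 29/4) = √(3845 + 29/4) = √(15409/4) = √15409/2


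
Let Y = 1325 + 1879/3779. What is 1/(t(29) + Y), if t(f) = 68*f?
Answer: 3779/12461242 ≈ 0.00030326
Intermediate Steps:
Y = 5009054/3779 (Y = 1325 + 1879*(1/3779) = 1325 + 1879/3779 = 5009054/3779 ≈ 1325.5)
1/(t(29) + Y) = 1/(68*29 + 5009054/3779) = 1/(1972 + 5009054/3779) = 1/(12461242/3779) = 3779/12461242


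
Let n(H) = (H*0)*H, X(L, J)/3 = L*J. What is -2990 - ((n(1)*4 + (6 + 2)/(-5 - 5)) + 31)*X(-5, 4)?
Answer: -1178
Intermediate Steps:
X(L, J) = 3*J*L (X(L, J) = 3*(L*J) = 3*(J*L) = 3*J*L)
n(H) = 0 (n(H) = 0*H = 0)
-2990 - ((n(1)*4 + (6 + 2)/(-5 - 5)) + 31)*X(-5, 4) = -2990 - ((0*4 + (6 + 2)/(-5 - 5)) + 31)*3*4*(-5) = -2990 - ((0 + 8/(-10)) + 31)*(-60) = -2990 - ((0 + 8*(-1/10)) + 31)*(-60) = -2990 - ((0 - 4/5) + 31)*(-60) = -2990 - (-4/5 + 31)*(-60) = -2990 - 151*(-60)/5 = -2990 - 1*(-1812) = -2990 + 1812 = -1178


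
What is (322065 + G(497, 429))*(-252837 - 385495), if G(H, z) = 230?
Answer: -205731211940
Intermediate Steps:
(322065 + G(497, 429))*(-252837 - 385495) = (322065 + 230)*(-252837 - 385495) = 322295*(-638332) = -205731211940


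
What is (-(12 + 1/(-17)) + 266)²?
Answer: 18653761/289 ≈ 64546.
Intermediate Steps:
(-(12 + 1/(-17)) + 266)² = (-(12 - 1/17) + 266)² = (-1*203/17 + 266)² = (-203/17 + 266)² = (4319/17)² = 18653761/289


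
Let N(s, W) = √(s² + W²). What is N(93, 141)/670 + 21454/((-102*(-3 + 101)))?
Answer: -631/294 + 3*√3170/670 ≈ -1.8942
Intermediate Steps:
N(s, W) = √(W² + s²)
N(93, 141)/670 + 21454/((-102*(-3 + 101))) = √(141² + 93²)/670 + 21454/((-102*(-3 + 101))) = √(19881 + 8649)*(1/670) + 21454/((-102*98)) = √28530*(1/670) + 21454/(-9996) = (3*√3170)*(1/670) + 21454*(-1/9996) = 3*√3170/670 - 631/294 = -631/294 + 3*√3170/670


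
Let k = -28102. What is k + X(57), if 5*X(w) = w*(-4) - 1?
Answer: -140739/5 ≈ -28148.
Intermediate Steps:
X(w) = -⅕ - 4*w/5 (X(w) = (w*(-4) - 1)/5 = (-4*w - 1)/5 = (-1 - 4*w)/5 = -⅕ - 4*w/5)
k + X(57) = -28102 + (-⅕ - ⅘*57) = -28102 + (-⅕ - 228/5) = -28102 - 229/5 = -140739/5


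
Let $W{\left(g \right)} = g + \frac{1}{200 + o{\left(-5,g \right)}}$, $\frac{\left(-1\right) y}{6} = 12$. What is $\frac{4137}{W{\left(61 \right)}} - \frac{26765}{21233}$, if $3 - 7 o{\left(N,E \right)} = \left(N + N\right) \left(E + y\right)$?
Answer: $\frac{6556887509}{98521120} \approx 66.553$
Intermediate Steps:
$y = -72$ ($y = \left(-6\right) 12 = -72$)
$o{\left(N,E \right)} = \frac{3}{7} - \frac{2 N \left(-72 + E\right)}{7}$ ($o{\left(N,E \right)} = \frac{3}{7} - \frac{\left(N + N\right) \left(E - 72\right)}{7} = \frac{3}{7} - \frac{2 N \left(-72 + E\right)}{7}$)
$W{\left(g \right)} = g + \frac{1}{\frac{683}{7} + \frac{10 g}{7}}$ ($W{\left(g \right)} = g + \frac{1}{200 + \left(\frac{3}{7} + \frac{144}{7} \left(-5\right) - \frac{2}{7} g \left(-5\right)\right)} = g + \frac{1}{200 + \left(\frac{3}{7} - \frac{720}{7} + \frac{10 g}{7}\right)} = g + \frac{1}{200 + \left(- \frac{717}{7} + \frac{10 g}{7}\right)} = g + \frac{1}{\frac{683}{7} + \frac{10 g}{7}}$)
$\frac{4137}{W{\left(61 \right)}} - \frac{26765}{21233} = \frac{4137}{\frac{1}{683 + 10 \cdot 61} \left(7 + 10 \cdot 61^{2} + 683 \cdot 61\right)} - \frac{26765}{21233} = \frac{4137}{\frac{1}{683 + 610} \left(7 + 10 \cdot 3721 + 41663\right)} - \frac{26765}{21233} = \frac{4137}{\frac{1}{1293} \left(7 + 37210 + 41663\right)} - \frac{26765}{21233} = \frac{4137}{\frac{1}{1293} \cdot 78880} - \frac{26765}{21233} = \frac{4137}{\frac{78880}{1293}} - \frac{26765}{21233} = 4137 \cdot \frac{1293}{78880} - \frac{26765}{21233} = \frac{5349141}{78880} - \frac{26765}{21233} = \frac{6556887509}{98521120}$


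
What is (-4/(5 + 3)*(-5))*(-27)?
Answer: -135/2 ≈ -67.500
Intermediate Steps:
(-4/(5 + 3)*(-5))*(-27) = (-4/8*(-5))*(-27) = (-4*⅛*(-5))*(-27) = -½*(-5)*(-27) = (5/2)*(-27) = -135/2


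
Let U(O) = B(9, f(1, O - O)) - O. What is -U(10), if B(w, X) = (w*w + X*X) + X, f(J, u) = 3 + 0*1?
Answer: -83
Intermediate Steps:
f(J, u) = 3 (f(J, u) = 3 + 0 = 3)
B(w, X) = X + X² + w² (B(w, X) = (w² + X²) + X = (X² + w²) + X = X + X² + w²)
U(O) = 93 - O (U(O) = (3 + 3² + 9²) - O = (3 + 9 + 81) - O = 93 - O)
-U(10) = -(93 - 1*10) = -(93 - 10) = -1*83 = -83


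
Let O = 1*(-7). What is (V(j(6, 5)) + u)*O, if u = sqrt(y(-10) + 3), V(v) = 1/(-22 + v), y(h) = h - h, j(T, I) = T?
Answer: 7/16 - 7*sqrt(3) ≈ -11.687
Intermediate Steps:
y(h) = 0
O = -7
u = sqrt(3) (u = sqrt(0 + 3) = sqrt(3) ≈ 1.7320)
(V(j(6, 5)) + u)*O = (1/(-22 + 6) + sqrt(3))*(-7) = (1/(-16) + sqrt(3))*(-7) = (-1/16 + sqrt(3))*(-7) = 7/16 - 7*sqrt(3)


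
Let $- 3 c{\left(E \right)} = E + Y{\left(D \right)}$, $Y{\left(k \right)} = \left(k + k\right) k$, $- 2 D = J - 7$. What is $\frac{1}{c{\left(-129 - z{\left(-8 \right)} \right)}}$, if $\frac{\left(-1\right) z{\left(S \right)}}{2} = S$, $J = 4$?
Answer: $\frac{6}{281} \approx 0.021352$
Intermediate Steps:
$z{\left(S \right)} = - 2 S$
$D = \frac{3}{2}$ ($D = - \frac{4 - 7}{2} = \left(- \frac{1}{2}\right) \left(-3\right) = \frac{3}{2} \approx 1.5$)
$Y{\left(k \right)} = 2 k^{2}$ ($Y{\left(k \right)} = 2 k k = 2 k^{2}$)
$c{\left(E \right)} = - \frac{3}{2} - \frac{E}{3}$ ($c{\left(E \right)} = - \frac{E + 2 \left(\frac{3}{2}\right)^{2}}{3} = - \frac{E + 2 \cdot \frac{9}{4}}{3} = - \frac{E + \frac{9}{2}}{3} = - \frac{\frac{9}{2} + E}{3} = - \frac{3}{2} - \frac{E}{3}$)
$\frac{1}{c{\left(-129 - z{\left(-8 \right)} \right)}} = \frac{1}{- \frac{3}{2} - \frac{-129 - \left(-2\right) \left(-8\right)}{3}} = \frac{1}{- \frac{3}{2} - \frac{-129 - 16}{3}} = \frac{1}{- \frac{3}{2} - - \frac{145}{3}} = \frac{1}{- \frac{3}{2} + \frac{145}{3}} = \frac{1}{\frac{281}{6}} = \frac{6}{281}$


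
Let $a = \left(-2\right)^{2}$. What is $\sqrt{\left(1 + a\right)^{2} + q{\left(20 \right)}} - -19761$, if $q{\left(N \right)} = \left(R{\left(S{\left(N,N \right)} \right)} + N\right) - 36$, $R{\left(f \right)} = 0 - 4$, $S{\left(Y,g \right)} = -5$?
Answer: $19761 + \sqrt{5} \approx 19763.0$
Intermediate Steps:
$R{\left(f \right)} = -4$
$a = 4$
$q{\left(N \right)} = -40 + N$ ($q{\left(N \right)} = \left(-4 + N\right) - 36 = -40 + N$)
$\sqrt{\left(1 + a\right)^{2} + q{\left(20 \right)}} - -19761 = \sqrt{\left(1 + 4\right)^{2} + \left(-40 + 20\right)} - -19761 = \sqrt{5^{2} - 20} + 19761 = \sqrt{25 - 20} + 19761 = \sqrt{5} + 19761 = 19761 + \sqrt{5}$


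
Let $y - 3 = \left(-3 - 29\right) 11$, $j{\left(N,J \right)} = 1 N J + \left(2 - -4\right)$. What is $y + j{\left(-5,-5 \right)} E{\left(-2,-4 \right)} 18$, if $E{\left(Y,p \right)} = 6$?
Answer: $2999$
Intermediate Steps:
$j{\left(N,J \right)} = 6 + J N$ ($j{\left(N,J \right)} = N J + \left(2 + 4\right) = J N + 6 = 6 + J N$)
$y = -349$ ($y = 3 + \left(-3 - 29\right) 11 = 3 - 352 = -349$)
$y + j{\left(-5,-5 \right)} E{\left(-2,-4 \right)} 18 = -349 + \left(6 - -25\right) 6 \cdot 18 = -349 + \left(6 + 25\right) 6 \cdot 18 = -349 + 31 \cdot 6 \cdot 18 = -349 + 186 \cdot 18 = -349 + 3348 = 2999$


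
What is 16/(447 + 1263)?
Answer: 8/855 ≈ 0.0093567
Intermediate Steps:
16/(447 + 1263) = 16/1710 = 16*(1/1710) = 8/855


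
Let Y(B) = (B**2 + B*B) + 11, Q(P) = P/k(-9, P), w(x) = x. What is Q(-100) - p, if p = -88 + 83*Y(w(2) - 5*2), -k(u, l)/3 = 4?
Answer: -34322/3 ≈ -11441.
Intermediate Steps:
k(u, l) = -12 (k(u, l) = -3*4 = -12)
Q(P) = -P/12 (Q(P) = P/(-12) = P*(-1/12) = -P/12)
Y(B) = 11 + 2*B**2 (Y(B) = (B**2 + B**2) + 11 = 2*B**2 + 11 = 11 + 2*B**2)
p = 11449 (p = -88 + 83*(11 + 2*(2 - 5*2)**2) = -88 + 83*(11 + 2*(2 - 10)**2) = -88 + 83*(11 + 2*(-8)**2) = -88 + 83*(11 + 2*64) = -88 + 83*(11 + 128) = -88 + 83*139 = -88 + 11537 = 11449)
Q(-100) - p = -1/12*(-100) - 1*11449 = 25/3 - 11449 = -34322/3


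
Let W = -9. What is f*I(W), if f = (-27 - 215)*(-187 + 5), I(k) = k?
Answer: -396396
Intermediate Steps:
f = 44044 (f = -242*(-182) = 44044)
f*I(W) = 44044*(-9) = -396396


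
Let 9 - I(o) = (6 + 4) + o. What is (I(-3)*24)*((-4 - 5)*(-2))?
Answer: 864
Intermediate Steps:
I(o) = -1 - o (I(o) = 9 - ((6 + 4) + o) = 9 - (10 + o) = 9 + (-10 - o) = -1 - o)
(I(-3)*24)*((-4 - 5)*(-2)) = ((-1 - 1*(-3))*24)*((-4 - 5)*(-2)) = ((-1 + 3)*24)*(-9*(-2)) = (2*24)*18 = 48*18 = 864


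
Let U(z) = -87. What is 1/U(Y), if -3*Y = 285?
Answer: -1/87 ≈ -0.011494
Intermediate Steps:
Y = -95 (Y = -⅓*285 = -95)
1/U(Y) = 1/(-87) = -1/87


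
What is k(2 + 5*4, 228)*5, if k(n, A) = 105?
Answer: 525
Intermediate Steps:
k(2 + 5*4, 228)*5 = 105*5 = 525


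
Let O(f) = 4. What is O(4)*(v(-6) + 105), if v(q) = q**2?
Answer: 564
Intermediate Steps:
O(4)*(v(-6) + 105) = 4*((-6)**2 + 105) = 4*(36 + 105) = 4*141 = 564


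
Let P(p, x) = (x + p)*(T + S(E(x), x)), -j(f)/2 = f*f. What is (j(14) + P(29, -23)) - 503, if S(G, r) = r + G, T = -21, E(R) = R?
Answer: -1297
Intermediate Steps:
S(G, r) = G + r
j(f) = -2*f**2 (j(f) = -2*f*f = -2*f**2)
P(p, x) = (-21 + 2*x)*(p + x) (P(p, x) = (x + p)*(-21 + (x + x)) = (p + x)*(-21 + 2*x) = (-21 + 2*x)*(p + x))
(j(14) + P(29, -23)) - 503 = (-2*14**2 + (-21*29 - 21*(-23) + 2*(-23)**2 + 2*29*(-23))) - 503 = (-2*196 + (-609 + 483 + 2*529 - 1334)) - 503 = (-392 + (-609 + 483 + 1058 - 1334)) - 503 = (-392 - 402) - 503 = -794 - 503 = -1297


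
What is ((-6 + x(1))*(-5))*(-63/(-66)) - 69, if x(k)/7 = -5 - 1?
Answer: 1761/11 ≈ 160.09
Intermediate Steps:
x(k) = -42 (x(k) = 7*(-5 - 1) = 7*(-6) = -42)
((-6 + x(1))*(-5))*(-63/(-66)) - 69 = ((-6 - 42)*(-5))*(-63/(-66)) - 69 = (-48*(-5))*(-63*(-1/66)) - 69 = 240*(21/22) - 69 = 2520/11 - 69 = 1761/11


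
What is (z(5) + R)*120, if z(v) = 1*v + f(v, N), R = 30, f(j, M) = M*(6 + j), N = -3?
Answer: 240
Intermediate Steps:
z(v) = -18 - 2*v (z(v) = 1*v - 3*(6 + v) = v + (-18 - 3*v) = -18 - 2*v)
(z(5) + R)*120 = ((-18 - 2*5) + 30)*120 = ((-18 - 10) + 30)*120 = (-28 + 30)*120 = 2*120 = 240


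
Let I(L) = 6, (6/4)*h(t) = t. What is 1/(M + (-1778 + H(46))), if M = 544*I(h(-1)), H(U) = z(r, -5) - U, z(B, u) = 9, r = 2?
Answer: 1/1449 ≈ 0.00069013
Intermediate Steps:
h(t) = 2*t/3
H(U) = 9 - U
M = 3264 (M = 544*6 = 3264)
1/(M + (-1778 + H(46))) = 1/(3264 + (-1778 + (9 - 1*46))) = 1/(3264 + (-1778 + (9 - 46))) = 1/(3264 + (-1778 - 37)) = 1/(3264 - 1815) = 1/1449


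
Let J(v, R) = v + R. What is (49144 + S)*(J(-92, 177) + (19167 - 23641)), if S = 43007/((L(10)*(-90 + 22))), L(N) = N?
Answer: -146482493157/680 ≈ -2.1542e+8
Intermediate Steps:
J(v, R) = R + v
S = -43007/680 (S = 43007/((10*(-90 + 22))) = 43007/((10*(-68))) = 43007/(-680) = 43007*(-1/680) = -43007/680 ≈ -63.246)
(49144 + S)*(J(-92, 177) + (19167 - 23641)) = (49144 - 43007/680)*((177 - 92) + (19167 - 23641)) = 33374913*(85 - 4474)/680 = (33374913/680)*(-4389) = -146482493157/680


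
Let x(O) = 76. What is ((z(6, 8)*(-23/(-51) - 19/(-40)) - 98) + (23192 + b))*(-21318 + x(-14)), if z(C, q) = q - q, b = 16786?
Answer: -847130960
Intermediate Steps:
z(C, q) = 0
((z(6, 8)*(-23/(-51) - 19/(-40)) - 98) + (23192 + b))*(-21318 + x(-14)) = ((0*(-23/(-51) - 19/(-40)) - 98) + (23192 + 16786))*(-21318 + 76) = ((0*(-23*(-1/51) - 19*(-1/40)) - 98) + 39978)*(-21242) = ((0*(23/51 + 19/40) - 98) + 39978)*(-21242) = ((0*(1889/2040) - 98) + 39978)*(-21242) = ((0 - 98) + 39978)*(-21242) = (-98 + 39978)*(-21242) = 39880*(-21242) = -847130960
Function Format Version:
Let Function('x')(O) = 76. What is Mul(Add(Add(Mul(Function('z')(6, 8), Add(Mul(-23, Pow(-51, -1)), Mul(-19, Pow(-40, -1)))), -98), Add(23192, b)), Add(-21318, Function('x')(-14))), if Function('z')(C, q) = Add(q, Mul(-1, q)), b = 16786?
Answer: -847130960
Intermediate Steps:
Function('z')(C, q) = 0
Mul(Add(Add(Mul(Function('z')(6, 8), Add(Mul(-23, Pow(-51, -1)), Mul(-19, Pow(-40, -1)))), -98), Add(23192, b)), Add(-21318, Function('x')(-14))) = Mul(Add(Add(Mul(0, Add(Mul(-23, Pow(-51, -1)), Mul(-19, Pow(-40, -1)))), -98), Add(23192, 16786)), Add(-21318, 76)) = Mul(Add(Add(Mul(0, Add(Mul(-23, Rational(-1, 51)), Mul(-19, Rational(-1, 40)))), -98), 39978), -21242) = Mul(Add(Add(Mul(0, Add(Rational(23, 51), Rational(19, 40))), -98), 39978), -21242) = Mul(Add(Add(Mul(0, Rational(1889, 2040)), -98), 39978), -21242) = Mul(Add(Add(0, -98), 39978), -21242) = Mul(Add(-98, 39978), -21242) = Mul(39880, -21242) = -847130960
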